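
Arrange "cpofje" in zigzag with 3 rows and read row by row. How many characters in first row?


Zigzag "cpofje" into 3 rows:
Placing characters:
  'c' => row 0
  'p' => row 1
  'o' => row 2
  'f' => row 1
  'j' => row 0
  'e' => row 1
Rows:
  Row 0: "cj"
  Row 1: "pfe"
  Row 2: "o"
First row length: 2

2


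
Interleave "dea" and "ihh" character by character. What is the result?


Interleaving "dea" and "ihh":
  Position 0: 'd' from first, 'i' from second => "di"
  Position 1: 'e' from first, 'h' from second => "eh"
  Position 2: 'a' from first, 'h' from second => "ah"
Result: diehah

diehah


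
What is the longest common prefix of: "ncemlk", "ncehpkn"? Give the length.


Words: ncemlk, ncehpkn
  Position 0: all 'n' => match
  Position 1: all 'c' => match
  Position 2: all 'e' => match
  Position 3: ('m', 'h') => mismatch, stop
LCP = "nce" (length 3)

3


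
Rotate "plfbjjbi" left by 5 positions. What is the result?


Input: "plfbjjbi", rotate left by 5
First 5 characters: "plfbj"
Remaining characters: "jbi"
Concatenate remaining + first: "jbi" + "plfbj" = "jbiplfbj"

jbiplfbj


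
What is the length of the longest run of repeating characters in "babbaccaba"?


Input: "babbaccaba"
Scanning for longest run:
  Position 1 ('a'): new char, reset run to 1
  Position 2 ('b'): new char, reset run to 1
  Position 3 ('b'): continues run of 'b', length=2
  Position 4 ('a'): new char, reset run to 1
  Position 5 ('c'): new char, reset run to 1
  Position 6 ('c'): continues run of 'c', length=2
  Position 7 ('a'): new char, reset run to 1
  Position 8 ('b'): new char, reset run to 1
  Position 9 ('a'): new char, reset run to 1
Longest run: 'b' with length 2

2


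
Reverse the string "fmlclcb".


Input: fmlclcb
Reading characters right to left:
  Position 6: 'b'
  Position 5: 'c'
  Position 4: 'l'
  Position 3: 'c'
  Position 2: 'l'
  Position 1: 'm'
  Position 0: 'f'
Reversed: bclclmf

bclclmf


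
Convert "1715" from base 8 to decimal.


Input: "1715" in base 8
Positional expansion:
  Digit '1' (value 1) x 8^3 = 512
  Digit '7' (value 7) x 8^2 = 448
  Digit '1' (value 1) x 8^1 = 8
  Digit '5' (value 5) x 8^0 = 5
Sum = 973

973


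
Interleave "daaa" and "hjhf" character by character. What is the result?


Interleaving "daaa" and "hjhf":
  Position 0: 'd' from first, 'h' from second => "dh"
  Position 1: 'a' from first, 'j' from second => "aj"
  Position 2: 'a' from first, 'h' from second => "ah"
  Position 3: 'a' from first, 'f' from second => "af"
Result: dhajahaf

dhajahaf


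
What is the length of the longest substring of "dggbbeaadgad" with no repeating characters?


Input: "dggbbeaadgad"
Sliding window (track last position of each char):
  Position 0 ('d'): window [0,0] length 1 -- new best
  Position 1 ('g'): window [0,1] length 2 -- new best
  Position 2 ('g'): repeat (last at 1), move window start to 2
  Position 2 ('g'): window [2,2] length 1
  Position 3 ('b'): window [2,3] length 2
  Position 4 ('b'): repeat (last at 3), move window start to 4
  Position 4 ('b'): window [4,4] length 1
  Position 5 ('e'): window [4,5] length 2
  Position 6 ('a'): window [4,6] length 3 -- new best
  Position 7 ('a'): repeat (last at 6), move window start to 7
  Position 7 ('a'): window [7,7] length 1
  Position 8 ('d'): window [7,8] length 2
  Position 9 ('g'): window [7,9] length 3
  Position 10 ('a'): repeat (last at 7), move window start to 8
  Position 10 ('a'): window [8,10] length 3
  Position 11 ('d'): repeat (last at 8), move window start to 9
  Position 11 ('d'): window [9,11] length 3
Longest substring with no repeats: "bea" with length 3

3


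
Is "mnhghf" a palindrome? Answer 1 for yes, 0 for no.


Input: mnhghf
Reversed: fhghnm
  Compare pos 0 ('m') with pos 5 ('f'): MISMATCH
  Compare pos 1 ('n') with pos 4 ('h'): MISMATCH
  Compare pos 2 ('h') with pos 3 ('g'): MISMATCH
Result: not a palindrome

0


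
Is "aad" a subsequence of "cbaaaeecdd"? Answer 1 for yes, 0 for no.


Check if "aad" is a subsequence of "cbaaaeecdd"
Greedy scan:
  Position 0 ('c'): no match needed
  Position 1 ('b'): no match needed
  Position 2 ('a'): matches sub[0] = 'a'
  Position 3 ('a'): matches sub[1] = 'a'
  Position 4 ('a'): no match needed
  Position 5 ('e'): no match needed
  Position 6 ('e'): no match needed
  Position 7 ('c'): no match needed
  Position 8 ('d'): matches sub[2] = 'd'
  Position 9 ('d'): no match needed
All 3 characters matched => is a subsequence

1


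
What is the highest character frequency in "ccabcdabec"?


Input: ccabcdabec
Character counts:
  'a': 2
  'b': 2
  'c': 4
  'd': 1
  'e': 1
Maximum frequency: 4

4


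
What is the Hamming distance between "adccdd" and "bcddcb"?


Comparing "adccdd" and "bcddcb" position by position:
  Position 0: 'a' vs 'b' => differ
  Position 1: 'd' vs 'c' => differ
  Position 2: 'c' vs 'd' => differ
  Position 3: 'c' vs 'd' => differ
  Position 4: 'd' vs 'c' => differ
  Position 5: 'd' vs 'b' => differ
Total differences (Hamming distance): 6

6


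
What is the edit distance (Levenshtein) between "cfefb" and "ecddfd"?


Computing edit distance: "cfefb" -> "ecddfd"
DP table:
           e    c    d    d    f    d
      0    1    2    3    4    5    6
  c   1    1    1    2    3    4    5
  f   2    2    2    2    3    3    4
  e   3    2    3    3    3    4    4
  f   4    3    3    4    4    3    4
  b   5    4    4    4    5    4    4
Edit distance = dp[5][6] = 4

4


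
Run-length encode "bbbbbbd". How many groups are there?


Input: bbbbbbd
Scanning for consecutive runs:
  Group 1: 'b' x 6 (positions 0-5)
  Group 2: 'd' x 1 (positions 6-6)
Total groups: 2

2


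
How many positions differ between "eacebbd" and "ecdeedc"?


Comparing "eacebbd" and "ecdeedc" position by position:
  Position 0: 'e' vs 'e' => same
  Position 1: 'a' vs 'c' => DIFFER
  Position 2: 'c' vs 'd' => DIFFER
  Position 3: 'e' vs 'e' => same
  Position 4: 'b' vs 'e' => DIFFER
  Position 5: 'b' vs 'd' => DIFFER
  Position 6: 'd' vs 'c' => DIFFER
Positions that differ: 5

5


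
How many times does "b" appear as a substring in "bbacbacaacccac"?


Searching for "b" in "bbacbacaacccac"
Scanning each position:
  Position 0: "b" => MATCH
  Position 1: "b" => MATCH
  Position 2: "a" => no
  Position 3: "c" => no
  Position 4: "b" => MATCH
  Position 5: "a" => no
  Position 6: "c" => no
  Position 7: "a" => no
  Position 8: "a" => no
  Position 9: "c" => no
  Position 10: "c" => no
  Position 11: "c" => no
  Position 12: "a" => no
  Position 13: "c" => no
Total occurrences: 3

3


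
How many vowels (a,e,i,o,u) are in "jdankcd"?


Input: jdankcd
Checking each character:
  'j' at position 0: consonant
  'd' at position 1: consonant
  'a' at position 2: vowel (running total: 1)
  'n' at position 3: consonant
  'k' at position 4: consonant
  'c' at position 5: consonant
  'd' at position 6: consonant
Total vowels: 1

1


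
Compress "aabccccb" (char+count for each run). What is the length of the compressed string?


Input: aabccccb
Runs:
  'a' x 2 => "a2"
  'b' x 1 => "b1"
  'c' x 4 => "c4"
  'b' x 1 => "b1"
Compressed: "a2b1c4b1"
Compressed length: 8

8


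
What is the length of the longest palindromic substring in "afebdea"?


Input: "afebdea"
Checking substrings for palindromes:
  No multi-char palindromic substrings found
Longest palindromic substring: "a" with length 1

1


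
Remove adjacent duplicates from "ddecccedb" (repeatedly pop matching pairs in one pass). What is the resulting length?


Input: ddecccedb
Stack-based adjacent duplicate removal:
  Read 'd': push. Stack: d
  Read 'd': matches stack top 'd' => pop. Stack: (empty)
  Read 'e': push. Stack: e
  Read 'c': push. Stack: ec
  Read 'c': matches stack top 'c' => pop. Stack: e
  Read 'c': push. Stack: ec
  Read 'e': push. Stack: ece
  Read 'd': push. Stack: eced
  Read 'b': push. Stack: ecedb
Final stack: "ecedb" (length 5)

5


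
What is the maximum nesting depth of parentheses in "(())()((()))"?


Input: "(())()((()))"
Tracking depth:
  Position 0 '(': depth becomes 1
  Position 1 '(': depth becomes 2
  Position 2 ')': depth becomes 1
  Position 3 ')': depth becomes 0
  Position 4 '(': depth becomes 1
  Position 5 ')': depth becomes 0
  Position 6 '(': depth becomes 1
  Position 7 '(': depth becomes 2
  Position 8 '(': depth becomes 3
  Position 9 ')': depth becomes 2
  Position 10 ')': depth becomes 1
  Position 11 ')': depth becomes 0
Maximum depth reached: 3

3


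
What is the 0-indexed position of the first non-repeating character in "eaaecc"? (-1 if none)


Input: eaaecc
Character frequencies:
  'a': 2
  'c': 2
  'e': 2
Scanning left to right for freq == 1:
  Position 0 ('e'): freq=2, skip
  Position 1 ('a'): freq=2, skip
  Position 2 ('a'): freq=2, skip
  Position 3 ('e'): freq=2, skip
  Position 4 ('c'): freq=2, skip
  Position 5 ('c'): freq=2, skip
  No unique character found => answer = -1

-1


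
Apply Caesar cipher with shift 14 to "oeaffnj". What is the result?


Caesar cipher: shift "oeaffnj" by 14
  'o' (pos 14) + 14 = pos 2 = 'c'
  'e' (pos 4) + 14 = pos 18 = 's'
  'a' (pos 0) + 14 = pos 14 = 'o'
  'f' (pos 5) + 14 = pos 19 = 't'
  'f' (pos 5) + 14 = pos 19 = 't'
  'n' (pos 13) + 14 = pos 1 = 'b'
  'j' (pos 9) + 14 = pos 23 = 'x'
Result: csottbx

csottbx


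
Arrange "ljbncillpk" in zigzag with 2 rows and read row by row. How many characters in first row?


Zigzag "ljbncillpk" into 2 rows:
Placing characters:
  'l' => row 0
  'j' => row 1
  'b' => row 0
  'n' => row 1
  'c' => row 0
  'i' => row 1
  'l' => row 0
  'l' => row 1
  'p' => row 0
  'k' => row 1
Rows:
  Row 0: "lbclp"
  Row 1: "jnilk"
First row length: 5

5


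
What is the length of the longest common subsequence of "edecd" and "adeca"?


LCS of "edecd" and "adeca"
DP table:
           a    d    e    c    a
      0    0    0    0    0    0
  e   0    0    0    1    1    1
  d   0    0    1    1    1    1
  e   0    0    1    2    2    2
  c   0    0    1    2    3    3
  d   0    0    1    2    3    3
LCS length = dp[5][5] = 3

3


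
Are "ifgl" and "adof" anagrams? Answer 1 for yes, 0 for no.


Strings: "ifgl", "adof"
Sorted first:  fgil
Sorted second: adfo
Differ at position 0: 'f' vs 'a' => not anagrams

0


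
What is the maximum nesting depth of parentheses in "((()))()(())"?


Input: "((()))()(())"
Tracking depth:
  Position 0 '(': depth becomes 1
  Position 1 '(': depth becomes 2
  Position 2 '(': depth becomes 3
  Position 3 ')': depth becomes 2
  Position 4 ')': depth becomes 1
  Position 5 ')': depth becomes 0
  Position 6 '(': depth becomes 1
  Position 7 ')': depth becomes 0
  Position 8 '(': depth becomes 1
  Position 9 '(': depth becomes 2
  Position 10 ')': depth becomes 1
  Position 11 ')': depth becomes 0
Maximum depth reached: 3

3


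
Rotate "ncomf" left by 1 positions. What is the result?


Input: "ncomf", rotate left by 1
First 1 characters: "n"
Remaining characters: "comf"
Concatenate remaining + first: "comf" + "n" = "comfn"

comfn


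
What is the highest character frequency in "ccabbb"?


Input: ccabbb
Character counts:
  'a': 1
  'b': 3
  'c': 2
Maximum frequency: 3

3


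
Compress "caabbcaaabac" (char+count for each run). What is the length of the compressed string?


Input: caabbcaaabac
Runs:
  'c' x 1 => "c1"
  'a' x 2 => "a2"
  'b' x 2 => "b2"
  'c' x 1 => "c1"
  'a' x 3 => "a3"
  'b' x 1 => "b1"
  'a' x 1 => "a1"
  'c' x 1 => "c1"
Compressed: "c1a2b2c1a3b1a1c1"
Compressed length: 16

16


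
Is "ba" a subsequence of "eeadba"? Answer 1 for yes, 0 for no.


Check if "ba" is a subsequence of "eeadba"
Greedy scan:
  Position 0 ('e'): no match needed
  Position 1 ('e'): no match needed
  Position 2 ('a'): no match needed
  Position 3 ('d'): no match needed
  Position 4 ('b'): matches sub[0] = 'b'
  Position 5 ('a'): matches sub[1] = 'a'
All 2 characters matched => is a subsequence

1


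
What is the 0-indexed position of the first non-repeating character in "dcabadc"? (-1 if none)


Input: dcabadc
Character frequencies:
  'a': 2
  'b': 1
  'c': 2
  'd': 2
Scanning left to right for freq == 1:
  Position 0 ('d'): freq=2, skip
  Position 1 ('c'): freq=2, skip
  Position 2 ('a'): freq=2, skip
  Position 3 ('b'): unique! => answer = 3

3


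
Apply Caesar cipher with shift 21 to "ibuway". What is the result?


Caesar cipher: shift "ibuway" by 21
  'i' (pos 8) + 21 = pos 3 = 'd'
  'b' (pos 1) + 21 = pos 22 = 'w'
  'u' (pos 20) + 21 = pos 15 = 'p'
  'w' (pos 22) + 21 = pos 17 = 'r'
  'a' (pos 0) + 21 = pos 21 = 'v'
  'y' (pos 24) + 21 = pos 19 = 't'
Result: dwprvt

dwprvt


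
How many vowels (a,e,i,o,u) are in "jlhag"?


Input: jlhag
Checking each character:
  'j' at position 0: consonant
  'l' at position 1: consonant
  'h' at position 2: consonant
  'a' at position 3: vowel (running total: 1)
  'g' at position 4: consonant
Total vowels: 1

1


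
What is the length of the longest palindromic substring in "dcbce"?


Input: "dcbce"
Checking substrings for palindromes:
  [1:4] "cbc" (len 3) => palindrome
Longest palindromic substring: "cbc" with length 3

3


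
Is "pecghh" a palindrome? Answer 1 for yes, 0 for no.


Input: pecghh
Reversed: hhgcep
  Compare pos 0 ('p') with pos 5 ('h'): MISMATCH
  Compare pos 1 ('e') with pos 4 ('h'): MISMATCH
  Compare pos 2 ('c') with pos 3 ('g'): MISMATCH
Result: not a palindrome

0


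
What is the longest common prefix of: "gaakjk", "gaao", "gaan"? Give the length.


Words: gaakjk, gaao, gaan
  Position 0: all 'g' => match
  Position 1: all 'a' => match
  Position 2: all 'a' => match
  Position 3: ('k', 'o', 'n') => mismatch, stop
LCP = "gaa" (length 3)

3


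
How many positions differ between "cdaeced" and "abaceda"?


Comparing "cdaeced" and "abaceda" position by position:
  Position 0: 'c' vs 'a' => DIFFER
  Position 1: 'd' vs 'b' => DIFFER
  Position 2: 'a' vs 'a' => same
  Position 3: 'e' vs 'c' => DIFFER
  Position 4: 'c' vs 'e' => DIFFER
  Position 5: 'e' vs 'd' => DIFFER
  Position 6: 'd' vs 'a' => DIFFER
Positions that differ: 6

6


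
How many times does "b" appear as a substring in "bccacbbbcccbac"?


Searching for "b" in "bccacbbbcccbac"
Scanning each position:
  Position 0: "b" => MATCH
  Position 1: "c" => no
  Position 2: "c" => no
  Position 3: "a" => no
  Position 4: "c" => no
  Position 5: "b" => MATCH
  Position 6: "b" => MATCH
  Position 7: "b" => MATCH
  Position 8: "c" => no
  Position 9: "c" => no
  Position 10: "c" => no
  Position 11: "b" => MATCH
  Position 12: "a" => no
  Position 13: "c" => no
Total occurrences: 5

5


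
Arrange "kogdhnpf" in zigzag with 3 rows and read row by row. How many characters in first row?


Zigzag "kogdhnpf" into 3 rows:
Placing characters:
  'k' => row 0
  'o' => row 1
  'g' => row 2
  'd' => row 1
  'h' => row 0
  'n' => row 1
  'p' => row 2
  'f' => row 1
Rows:
  Row 0: "kh"
  Row 1: "odnf"
  Row 2: "gp"
First row length: 2

2


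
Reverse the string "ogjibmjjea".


Input: ogjibmjjea
Reading characters right to left:
  Position 9: 'a'
  Position 8: 'e'
  Position 7: 'j'
  Position 6: 'j'
  Position 5: 'm'
  Position 4: 'b'
  Position 3: 'i'
  Position 2: 'j'
  Position 1: 'g'
  Position 0: 'o'
Reversed: aejjmbijgo

aejjmbijgo


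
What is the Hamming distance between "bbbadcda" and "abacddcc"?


Comparing "bbbadcda" and "abacddcc" position by position:
  Position 0: 'b' vs 'a' => differ
  Position 1: 'b' vs 'b' => same
  Position 2: 'b' vs 'a' => differ
  Position 3: 'a' vs 'c' => differ
  Position 4: 'd' vs 'd' => same
  Position 5: 'c' vs 'd' => differ
  Position 6: 'd' vs 'c' => differ
  Position 7: 'a' vs 'c' => differ
Total differences (Hamming distance): 6

6


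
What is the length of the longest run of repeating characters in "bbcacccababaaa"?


Input: "bbcacccababaaa"
Scanning for longest run:
  Position 1 ('b'): continues run of 'b', length=2
  Position 2 ('c'): new char, reset run to 1
  Position 3 ('a'): new char, reset run to 1
  Position 4 ('c'): new char, reset run to 1
  Position 5 ('c'): continues run of 'c', length=2
  Position 6 ('c'): continues run of 'c', length=3
  Position 7 ('a'): new char, reset run to 1
  Position 8 ('b'): new char, reset run to 1
  Position 9 ('a'): new char, reset run to 1
  Position 10 ('b'): new char, reset run to 1
  Position 11 ('a'): new char, reset run to 1
  Position 12 ('a'): continues run of 'a', length=2
  Position 13 ('a'): continues run of 'a', length=3
Longest run: 'c' with length 3

3


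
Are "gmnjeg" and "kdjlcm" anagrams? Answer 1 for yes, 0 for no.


Strings: "gmnjeg", "kdjlcm"
Sorted first:  eggjmn
Sorted second: cdjklm
Differ at position 0: 'e' vs 'c' => not anagrams

0


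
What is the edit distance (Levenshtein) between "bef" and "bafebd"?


Computing edit distance: "bef" -> "bafebd"
DP table:
           b    a    f    e    b    d
      0    1    2    3    4    5    6
  b   1    0    1    2    3    4    5
  e   2    1    1    2    2    3    4
  f   3    2    2    1    2    3    4
Edit distance = dp[3][6] = 4

4


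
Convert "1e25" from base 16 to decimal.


Input: "1e25" in base 16
Positional expansion:
  Digit '1' (value 1) x 16^3 = 4096
  Digit 'e' (value 14) x 16^2 = 3584
  Digit '2' (value 2) x 16^1 = 32
  Digit '5' (value 5) x 16^0 = 5
Sum = 7717

7717


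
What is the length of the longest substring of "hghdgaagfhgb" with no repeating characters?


Input: "hghdgaagfhgb"
Sliding window (track last position of each char):
  Position 0 ('h'): window [0,0] length 1 -- new best
  Position 1 ('g'): window [0,1] length 2 -- new best
  Position 2 ('h'): repeat (last at 0), move window start to 1
  Position 2 ('h'): window [1,2] length 2
  Position 3 ('d'): window [1,3] length 3 -- new best
  Position 4 ('g'): repeat (last at 1), move window start to 2
  Position 4 ('g'): window [2,4] length 3
  Position 5 ('a'): window [2,5] length 4 -- new best
  Position 6 ('a'): repeat (last at 5), move window start to 6
  Position 6 ('a'): window [6,6] length 1
  Position 7 ('g'): window [6,7] length 2
  Position 8 ('f'): window [6,8] length 3
  Position 9 ('h'): window [6,9] length 4
  Position 10 ('g'): repeat (last at 7), move window start to 8
  Position 10 ('g'): window [8,10] length 3
  Position 11 ('b'): window [8,11] length 4
Longest substring with no repeats: "hdga" with length 4

4


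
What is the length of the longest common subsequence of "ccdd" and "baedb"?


LCS of "ccdd" and "baedb"
DP table:
           b    a    e    d    b
      0    0    0    0    0    0
  c   0    0    0    0    0    0
  c   0    0    0    0    0    0
  d   0    0    0    0    1    1
  d   0    0    0    0    1    1
LCS length = dp[4][5] = 1

1


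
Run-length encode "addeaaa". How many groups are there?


Input: addeaaa
Scanning for consecutive runs:
  Group 1: 'a' x 1 (positions 0-0)
  Group 2: 'd' x 2 (positions 1-2)
  Group 3: 'e' x 1 (positions 3-3)
  Group 4: 'a' x 3 (positions 4-6)
Total groups: 4

4


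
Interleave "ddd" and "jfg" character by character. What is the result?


Interleaving "ddd" and "jfg":
  Position 0: 'd' from first, 'j' from second => "dj"
  Position 1: 'd' from first, 'f' from second => "df"
  Position 2: 'd' from first, 'g' from second => "dg"
Result: djdfdg

djdfdg


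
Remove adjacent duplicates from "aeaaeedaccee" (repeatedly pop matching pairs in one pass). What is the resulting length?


Input: aeaaeedaccee
Stack-based adjacent duplicate removal:
  Read 'a': push. Stack: a
  Read 'e': push. Stack: ae
  Read 'a': push. Stack: aea
  Read 'a': matches stack top 'a' => pop. Stack: ae
  Read 'e': matches stack top 'e' => pop. Stack: a
  Read 'e': push. Stack: ae
  Read 'd': push. Stack: aed
  Read 'a': push. Stack: aeda
  Read 'c': push. Stack: aedac
  Read 'c': matches stack top 'c' => pop. Stack: aeda
  Read 'e': push. Stack: aedae
  Read 'e': matches stack top 'e' => pop. Stack: aeda
Final stack: "aeda" (length 4)

4


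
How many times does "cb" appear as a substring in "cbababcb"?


Searching for "cb" in "cbababcb"
Scanning each position:
  Position 0: "cb" => MATCH
  Position 1: "ba" => no
  Position 2: "ab" => no
  Position 3: "ba" => no
  Position 4: "ab" => no
  Position 5: "bc" => no
  Position 6: "cb" => MATCH
Total occurrences: 2

2


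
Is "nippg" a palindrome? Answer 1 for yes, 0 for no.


Input: nippg
Reversed: gppin
  Compare pos 0 ('n') with pos 4 ('g'): MISMATCH
  Compare pos 1 ('i') with pos 3 ('p'): MISMATCH
Result: not a palindrome

0


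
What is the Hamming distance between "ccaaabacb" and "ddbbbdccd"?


Comparing "ccaaabacb" and "ddbbbdccd" position by position:
  Position 0: 'c' vs 'd' => differ
  Position 1: 'c' vs 'd' => differ
  Position 2: 'a' vs 'b' => differ
  Position 3: 'a' vs 'b' => differ
  Position 4: 'a' vs 'b' => differ
  Position 5: 'b' vs 'd' => differ
  Position 6: 'a' vs 'c' => differ
  Position 7: 'c' vs 'c' => same
  Position 8: 'b' vs 'd' => differ
Total differences (Hamming distance): 8

8


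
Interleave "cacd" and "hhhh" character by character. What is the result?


Interleaving "cacd" and "hhhh":
  Position 0: 'c' from first, 'h' from second => "ch"
  Position 1: 'a' from first, 'h' from second => "ah"
  Position 2: 'c' from first, 'h' from second => "ch"
  Position 3: 'd' from first, 'h' from second => "dh"
Result: chahchdh

chahchdh


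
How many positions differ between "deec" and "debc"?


Comparing "deec" and "debc" position by position:
  Position 0: 'd' vs 'd' => same
  Position 1: 'e' vs 'e' => same
  Position 2: 'e' vs 'b' => DIFFER
  Position 3: 'c' vs 'c' => same
Positions that differ: 1

1


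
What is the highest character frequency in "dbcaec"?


Input: dbcaec
Character counts:
  'a': 1
  'b': 1
  'c': 2
  'd': 1
  'e': 1
Maximum frequency: 2

2


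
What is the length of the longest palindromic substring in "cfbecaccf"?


Input: "cfbecaccf"
Checking substrings for palindromes:
  [4:7] "cac" (len 3) => palindrome
  [6:8] "cc" (len 2) => palindrome
Longest palindromic substring: "cac" with length 3

3


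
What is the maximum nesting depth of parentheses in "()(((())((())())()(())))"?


Input: "()(((())((())())()(())))"
Tracking depth:
  Position 0 '(': depth becomes 1
  Position 1 ')': depth becomes 0
  Position 2 '(': depth becomes 1
  Position 3 '(': depth becomes 2
  Position 4 '(': depth becomes 3
  Position 5 '(': depth becomes 4
  Position 6 ')': depth becomes 3
  Position 7 ')': depth becomes 2
  Position 8 '(': depth becomes 3
  Position 9 '(': depth becomes 4
  Position 10 '(': depth becomes 5
  Position 11 ')': depth becomes 4
  Position 12 ')': depth becomes 3
  Position 13 '(': depth becomes 4
  Position 14 ')': depth becomes 3
  Position 15 ')': depth becomes 2
  Position 16 '(': depth becomes 3
  Position 17 ')': depth becomes 2
  Position 18 '(': depth becomes 3
  Position 19 '(': depth becomes 4
  Position 20 ')': depth becomes 3
  Position 21 ')': depth becomes 2
  Position 22 ')': depth becomes 1
  Position 23 ')': depth becomes 0
Maximum depth reached: 5

5


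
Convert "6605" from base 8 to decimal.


Input: "6605" in base 8
Positional expansion:
  Digit '6' (value 6) x 8^3 = 3072
  Digit '6' (value 6) x 8^2 = 384
  Digit '0' (value 0) x 8^1 = 0
  Digit '5' (value 5) x 8^0 = 5
Sum = 3461

3461


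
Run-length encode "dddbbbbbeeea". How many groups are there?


Input: dddbbbbbeeea
Scanning for consecutive runs:
  Group 1: 'd' x 3 (positions 0-2)
  Group 2: 'b' x 5 (positions 3-7)
  Group 3: 'e' x 3 (positions 8-10)
  Group 4: 'a' x 1 (positions 11-11)
Total groups: 4

4


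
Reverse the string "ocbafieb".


Input: ocbafieb
Reading characters right to left:
  Position 7: 'b'
  Position 6: 'e'
  Position 5: 'i'
  Position 4: 'f'
  Position 3: 'a'
  Position 2: 'b'
  Position 1: 'c'
  Position 0: 'o'
Reversed: beifabco

beifabco


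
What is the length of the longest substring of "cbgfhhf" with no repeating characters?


Input: "cbgfhhf"
Sliding window (track last position of each char):
  Position 0 ('c'): window [0,0] length 1 -- new best
  Position 1 ('b'): window [0,1] length 2 -- new best
  Position 2 ('g'): window [0,2] length 3 -- new best
  Position 3 ('f'): window [0,3] length 4 -- new best
  Position 4 ('h'): window [0,4] length 5 -- new best
  Position 5 ('h'): repeat (last at 4), move window start to 5
  Position 5 ('h'): window [5,5] length 1
  Position 6 ('f'): window [5,6] length 2
Longest substring with no repeats: "cbgfh" with length 5

5


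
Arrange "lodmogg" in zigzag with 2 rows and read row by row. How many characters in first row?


Zigzag "lodmogg" into 2 rows:
Placing characters:
  'l' => row 0
  'o' => row 1
  'd' => row 0
  'm' => row 1
  'o' => row 0
  'g' => row 1
  'g' => row 0
Rows:
  Row 0: "ldog"
  Row 1: "omg"
First row length: 4

4


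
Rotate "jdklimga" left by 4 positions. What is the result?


Input: "jdklimga", rotate left by 4
First 4 characters: "jdkl"
Remaining characters: "imga"
Concatenate remaining + first: "imga" + "jdkl" = "imgajdkl"

imgajdkl


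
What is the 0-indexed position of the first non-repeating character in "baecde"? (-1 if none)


Input: baecde
Character frequencies:
  'a': 1
  'b': 1
  'c': 1
  'd': 1
  'e': 2
Scanning left to right for freq == 1:
  Position 0 ('b'): unique! => answer = 0

0


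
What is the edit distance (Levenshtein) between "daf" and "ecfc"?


Computing edit distance: "daf" -> "ecfc"
DP table:
           e    c    f    c
      0    1    2    3    4
  d   1    1    2    3    4
  a   2    2    2    3    4
  f   3    3    3    2    3
Edit distance = dp[3][4] = 3

3


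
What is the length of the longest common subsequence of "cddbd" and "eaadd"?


LCS of "cddbd" and "eaadd"
DP table:
           e    a    a    d    d
      0    0    0    0    0    0
  c   0    0    0    0    0    0
  d   0    0    0    0    1    1
  d   0    0    0    0    1    2
  b   0    0    0    0    1    2
  d   0    0    0    0    1    2
LCS length = dp[5][5] = 2

2


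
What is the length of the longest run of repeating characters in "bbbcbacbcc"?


Input: "bbbcbacbcc"
Scanning for longest run:
  Position 1 ('b'): continues run of 'b', length=2
  Position 2 ('b'): continues run of 'b', length=3
  Position 3 ('c'): new char, reset run to 1
  Position 4 ('b'): new char, reset run to 1
  Position 5 ('a'): new char, reset run to 1
  Position 6 ('c'): new char, reset run to 1
  Position 7 ('b'): new char, reset run to 1
  Position 8 ('c'): new char, reset run to 1
  Position 9 ('c'): continues run of 'c', length=2
Longest run: 'b' with length 3

3


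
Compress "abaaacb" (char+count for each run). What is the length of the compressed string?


Input: abaaacb
Runs:
  'a' x 1 => "a1"
  'b' x 1 => "b1"
  'a' x 3 => "a3"
  'c' x 1 => "c1"
  'b' x 1 => "b1"
Compressed: "a1b1a3c1b1"
Compressed length: 10

10


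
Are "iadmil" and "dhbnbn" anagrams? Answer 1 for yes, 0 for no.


Strings: "iadmil", "dhbnbn"
Sorted first:  adiilm
Sorted second: bbdhnn
Differ at position 0: 'a' vs 'b' => not anagrams

0


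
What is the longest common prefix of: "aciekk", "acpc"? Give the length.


Words: aciekk, acpc
  Position 0: all 'a' => match
  Position 1: all 'c' => match
  Position 2: ('i', 'p') => mismatch, stop
LCP = "ac" (length 2)

2


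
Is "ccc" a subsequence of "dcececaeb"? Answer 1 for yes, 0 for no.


Check if "ccc" is a subsequence of "dcececaeb"
Greedy scan:
  Position 0 ('d'): no match needed
  Position 1 ('c'): matches sub[0] = 'c'
  Position 2 ('e'): no match needed
  Position 3 ('c'): matches sub[1] = 'c'
  Position 4 ('e'): no match needed
  Position 5 ('c'): matches sub[2] = 'c'
  Position 6 ('a'): no match needed
  Position 7 ('e'): no match needed
  Position 8 ('b'): no match needed
All 3 characters matched => is a subsequence

1


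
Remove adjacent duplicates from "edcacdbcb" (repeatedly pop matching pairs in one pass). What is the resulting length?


Input: edcacdbcb
Stack-based adjacent duplicate removal:
  Read 'e': push. Stack: e
  Read 'd': push. Stack: ed
  Read 'c': push. Stack: edc
  Read 'a': push. Stack: edca
  Read 'c': push. Stack: edcac
  Read 'd': push. Stack: edcacd
  Read 'b': push. Stack: edcacdb
  Read 'c': push. Stack: edcacdbc
  Read 'b': push. Stack: edcacdbcb
Final stack: "edcacdbcb" (length 9)

9


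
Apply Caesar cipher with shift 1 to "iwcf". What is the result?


Caesar cipher: shift "iwcf" by 1
  'i' (pos 8) + 1 = pos 9 = 'j'
  'w' (pos 22) + 1 = pos 23 = 'x'
  'c' (pos 2) + 1 = pos 3 = 'd'
  'f' (pos 5) + 1 = pos 6 = 'g'
Result: jxdg

jxdg


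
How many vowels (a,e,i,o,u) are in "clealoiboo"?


Input: clealoiboo
Checking each character:
  'c' at position 0: consonant
  'l' at position 1: consonant
  'e' at position 2: vowel (running total: 1)
  'a' at position 3: vowel (running total: 2)
  'l' at position 4: consonant
  'o' at position 5: vowel (running total: 3)
  'i' at position 6: vowel (running total: 4)
  'b' at position 7: consonant
  'o' at position 8: vowel (running total: 5)
  'o' at position 9: vowel (running total: 6)
Total vowels: 6

6


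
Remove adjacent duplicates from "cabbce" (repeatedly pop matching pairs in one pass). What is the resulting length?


Input: cabbce
Stack-based adjacent duplicate removal:
  Read 'c': push. Stack: c
  Read 'a': push. Stack: ca
  Read 'b': push. Stack: cab
  Read 'b': matches stack top 'b' => pop. Stack: ca
  Read 'c': push. Stack: cac
  Read 'e': push. Stack: cace
Final stack: "cace" (length 4)

4


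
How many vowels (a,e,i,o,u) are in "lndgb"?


Input: lndgb
Checking each character:
  'l' at position 0: consonant
  'n' at position 1: consonant
  'd' at position 2: consonant
  'g' at position 3: consonant
  'b' at position 4: consonant
Total vowels: 0

0


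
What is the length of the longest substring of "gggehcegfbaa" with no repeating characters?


Input: "gggehcegfbaa"
Sliding window (track last position of each char):
  Position 0 ('g'): window [0,0] length 1 -- new best
  Position 1 ('g'): repeat (last at 0), move window start to 1
  Position 1 ('g'): window [1,1] length 1
  Position 2 ('g'): repeat (last at 1), move window start to 2
  Position 2 ('g'): window [2,2] length 1
  Position 3 ('e'): window [2,3] length 2 -- new best
  Position 4 ('h'): window [2,4] length 3 -- new best
  Position 5 ('c'): window [2,5] length 4 -- new best
  Position 6 ('e'): repeat (last at 3), move window start to 4
  Position 6 ('e'): window [4,6] length 3
  Position 7 ('g'): window [4,7] length 4
  Position 8 ('f'): window [4,8] length 5 -- new best
  Position 9 ('b'): window [4,9] length 6 -- new best
  Position 10 ('a'): window [4,10] length 7 -- new best
  Position 11 ('a'): repeat (last at 10), move window start to 11
  Position 11 ('a'): window [11,11] length 1
Longest substring with no repeats: "hcegfba" with length 7

7


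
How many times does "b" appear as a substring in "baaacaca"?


Searching for "b" in "baaacaca"
Scanning each position:
  Position 0: "b" => MATCH
  Position 1: "a" => no
  Position 2: "a" => no
  Position 3: "a" => no
  Position 4: "c" => no
  Position 5: "a" => no
  Position 6: "c" => no
  Position 7: "a" => no
Total occurrences: 1

1


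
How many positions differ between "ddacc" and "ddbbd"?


Comparing "ddacc" and "ddbbd" position by position:
  Position 0: 'd' vs 'd' => same
  Position 1: 'd' vs 'd' => same
  Position 2: 'a' vs 'b' => DIFFER
  Position 3: 'c' vs 'b' => DIFFER
  Position 4: 'c' vs 'd' => DIFFER
Positions that differ: 3

3


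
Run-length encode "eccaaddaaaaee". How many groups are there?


Input: eccaaddaaaaee
Scanning for consecutive runs:
  Group 1: 'e' x 1 (positions 0-0)
  Group 2: 'c' x 2 (positions 1-2)
  Group 3: 'a' x 2 (positions 3-4)
  Group 4: 'd' x 2 (positions 5-6)
  Group 5: 'a' x 4 (positions 7-10)
  Group 6: 'e' x 2 (positions 11-12)
Total groups: 6

6


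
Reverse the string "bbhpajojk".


Input: bbhpajojk
Reading characters right to left:
  Position 8: 'k'
  Position 7: 'j'
  Position 6: 'o'
  Position 5: 'j'
  Position 4: 'a'
  Position 3: 'p'
  Position 2: 'h'
  Position 1: 'b'
  Position 0: 'b'
Reversed: kjojaphbb

kjojaphbb


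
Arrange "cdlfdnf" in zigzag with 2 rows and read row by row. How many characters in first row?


Zigzag "cdlfdnf" into 2 rows:
Placing characters:
  'c' => row 0
  'd' => row 1
  'l' => row 0
  'f' => row 1
  'd' => row 0
  'n' => row 1
  'f' => row 0
Rows:
  Row 0: "cldf"
  Row 1: "dfn"
First row length: 4

4


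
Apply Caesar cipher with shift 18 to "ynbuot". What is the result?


Caesar cipher: shift "ynbuot" by 18
  'y' (pos 24) + 18 = pos 16 = 'q'
  'n' (pos 13) + 18 = pos 5 = 'f'
  'b' (pos 1) + 18 = pos 19 = 't'
  'u' (pos 20) + 18 = pos 12 = 'm'
  'o' (pos 14) + 18 = pos 6 = 'g'
  't' (pos 19) + 18 = pos 11 = 'l'
Result: qftmgl

qftmgl


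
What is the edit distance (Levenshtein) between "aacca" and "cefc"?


Computing edit distance: "aacca" -> "cefc"
DP table:
           c    e    f    c
      0    1    2    3    4
  a   1    1    2    3    4
  a   2    2    2    3    4
  c   3    2    3    3    3
  c   4    3    3    4    3
  a   5    4    4    4    4
Edit distance = dp[5][4] = 4

4


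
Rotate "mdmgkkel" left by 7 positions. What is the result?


Input: "mdmgkkel", rotate left by 7
First 7 characters: "mdmgkke"
Remaining characters: "l"
Concatenate remaining + first: "l" + "mdmgkke" = "lmdmgkke"

lmdmgkke


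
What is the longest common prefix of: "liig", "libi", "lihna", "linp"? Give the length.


Words: liig, libi, lihna, linp
  Position 0: all 'l' => match
  Position 1: all 'i' => match
  Position 2: ('i', 'b', 'h', 'n') => mismatch, stop
LCP = "li" (length 2)

2


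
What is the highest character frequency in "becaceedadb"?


Input: becaceedadb
Character counts:
  'a': 2
  'b': 2
  'c': 2
  'd': 2
  'e': 3
Maximum frequency: 3

3


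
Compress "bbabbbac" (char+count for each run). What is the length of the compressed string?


Input: bbabbbac
Runs:
  'b' x 2 => "b2"
  'a' x 1 => "a1"
  'b' x 3 => "b3"
  'a' x 1 => "a1"
  'c' x 1 => "c1"
Compressed: "b2a1b3a1c1"
Compressed length: 10

10


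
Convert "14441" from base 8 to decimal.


Input: "14441" in base 8
Positional expansion:
  Digit '1' (value 1) x 8^4 = 4096
  Digit '4' (value 4) x 8^3 = 2048
  Digit '4' (value 4) x 8^2 = 256
  Digit '4' (value 4) x 8^1 = 32
  Digit '1' (value 1) x 8^0 = 1
Sum = 6433

6433


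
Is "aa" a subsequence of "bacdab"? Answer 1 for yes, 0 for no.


Check if "aa" is a subsequence of "bacdab"
Greedy scan:
  Position 0 ('b'): no match needed
  Position 1 ('a'): matches sub[0] = 'a'
  Position 2 ('c'): no match needed
  Position 3 ('d'): no match needed
  Position 4 ('a'): matches sub[1] = 'a'
  Position 5 ('b'): no match needed
All 2 characters matched => is a subsequence

1


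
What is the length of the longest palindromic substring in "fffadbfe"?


Input: "fffadbfe"
Checking substrings for palindromes:
  [0:3] "fff" (len 3) => palindrome
  [0:2] "ff" (len 2) => palindrome
  [1:3] "ff" (len 2) => palindrome
Longest palindromic substring: "fff" with length 3

3


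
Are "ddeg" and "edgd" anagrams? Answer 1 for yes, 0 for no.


Strings: "ddeg", "edgd"
Sorted first:  ddeg
Sorted second: ddeg
Sorted forms match => anagrams

1


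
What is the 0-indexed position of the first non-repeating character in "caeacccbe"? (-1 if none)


Input: caeacccbe
Character frequencies:
  'a': 2
  'b': 1
  'c': 4
  'e': 2
Scanning left to right for freq == 1:
  Position 0 ('c'): freq=4, skip
  Position 1 ('a'): freq=2, skip
  Position 2 ('e'): freq=2, skip
  Position 3 ('a'): freq=2, skip
  Position 4 ('c'): freq=4, skip
  Position 5 ('c'): freq=4, skip
  Position 6 ('c'): freq=4, skip
  Position 7 ('b'): unique! => answer = 7

7


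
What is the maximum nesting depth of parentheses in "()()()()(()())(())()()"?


Input: "()()()()(()())(())()()"
Tracking depth:
  Position 0 '(': depth becomes 1
  Position 1 ')': depth becomes 0
  Position 2 '(': depth becomes 1
  Position 3 ')': depth becomes 0
  Position 4 '(': depth becomes 1
  Position 5 ')': depth becomes 0
  Position 6 '(': depth becomes 1
  Position 7 ')': depth becomes 0
  Position 8 '(': depth becomes 1
  Position 9 '(': depth becomes 2
  Position 10 ')': depth becomes 1
  Position 11 '(': depth becomes 2
  Position 12 ')': depth becomes 1
  Position 13 ')': depth becomes 0
  Position 14 '(': depth becomes 1
  Position 15 '(': depth becomes 2
  Position 16 ')': depth becomes 1
  Position 17 ')': depth becomes 0
  Position 18 '(': depth becomes 1
  Position 19 ')': depth becomes 0
  Position 20 '(': depth becomes 1
  Position 21 ')': depth becomes 0
Maximum depth reached: 2

2


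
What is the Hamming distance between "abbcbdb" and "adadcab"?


Comparing "abbcbdb" and "adadcab" position by position:
  Position 0: 'a' vs 'a' => same
  Position 1: 'b' vs 'd' => differ
  Position 2: 'b' vs 'a' => differ
  Position 3: 'c' vs 'd' => differ
  Position 4: 'b' vs 'c' => differ
  Position 5: 'd' vs 'a' => differ
  Position 6: 'b' vs 'b' => same
Total differences (Hamming distance): 5

5


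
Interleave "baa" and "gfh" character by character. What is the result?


Interleaving "baa" and "gfh":
  Position 0: 'b' from first, 'g' from second => "bg"
  Position 1: 'a' from first, 'f' from second => "af"
  Position 2: 'a' from first, 'h' from second => "ah"
Result: bgafah

bgafah


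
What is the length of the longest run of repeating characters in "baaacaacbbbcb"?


Input: "baaacaacbbbcb"
Scanning for longest run:
  Position 1 ('a'): new char, reset run to 1
  Position 2 ('a'): continues run of 'a', length=2
  Position 3 ('a'): continues run of 'a', length=3
  Position 4 ('c'): new char, reset run to 1
  Position 5 ('a'): new char, reset run to 1
  Position 6 ('a'): continues run of 'a', length=2
  Position 7 ('c'): new char, reset run to 1
  Position 8 ('b'): new char, reset run to 1
  Position 9 ('b'): continues run of 'b', length=2
  Position 10 ('b'): continues run of 'b', length=3
  Position 11 ('c'): new char, reset run to 1
  Position 12 ('b'): new char, reset run to 1
Longest run: 'a' with length 3

3


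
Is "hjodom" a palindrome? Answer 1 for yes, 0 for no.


Input: hjodom
Reversed: modojh
  Compare pos 0 ('h') with pos 5 ('m'): MISMATCH
  Compare pos 1 ('j') with pos 4 ('o'): MISMATCH
  Compare pos 2 ('o') with pos 3 ('d'): MISMATCH
Result: not a palindrome

0


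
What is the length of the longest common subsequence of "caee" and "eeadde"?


LCS of "caee" and "eeadde"
DP table:
           e    e    a    d    d    e
      0    0    0    0    0    0    0
  c   0    0    0    0    0    0    0
  a   0    0    0    1    1    1    1
  e   0    1    1    1    1    1    2
  e   0    1    2    2    2    2    2
LCS length = dp[4][6] = 2

2


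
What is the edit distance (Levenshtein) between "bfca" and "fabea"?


Computing edit distance: "bfca" -> "fabea"
DP table:
           f    a    b    e    a
      0    1    2    3    4    5
  b   1    1    2    2    3    4
  f   2    1    2    3    3    4
  c   3    2    2    3    4    4
  a   4    3    2    3    4    4
Edit distance = dp[4][5] = 4

4


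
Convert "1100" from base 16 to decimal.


Input: "1100" in base 16
Positional expansion:
  Digit '1' (value 1) x 16^3 = 4096
  Digit '1' (value 1) x 16^2 = 256
  Digit '0' (value 0) x 16^1 = 0
  Digit '0' (value 0) x 16^0 = 0
Sum = 4352

4352


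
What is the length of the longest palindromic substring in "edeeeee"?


Input: "edeeeee"
Checking substrings for palindromes:
  [2:7] "eeeee" (len 5) => palindrome
  [2:6] "eeee" (len 4) => palindrome
  [3:7] "eeee" (len 4) => palindrome
  [0:3] "ede" (len 3) => palindrome
  [2:5] "eee" (len 3) => palindrome
  [3:6] "eee" (len 3) => palindrome
Longest palindromic substring: "eeeee" with length 5

5


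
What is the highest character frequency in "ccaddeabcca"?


Input: ccaddeabcca
Character counts:
  'a': 3
  'b': 1
  'c': 4
  'd': 2
  'e': 1
Maximum frequency: 4

4
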